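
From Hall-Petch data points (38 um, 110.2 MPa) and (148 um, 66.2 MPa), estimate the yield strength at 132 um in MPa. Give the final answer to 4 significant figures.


sigma_y = sigma0 + k / sqrt(d)
1/sqrt(d1) = 1/sqrt(3.8e-05) = 162.221;  1/sqrt(d2) = 82.1995
k = (sigma1 - sigma2) / (1/sqrt(d1) - 1/sqrt(d2)) = (110.2 - 66.2) / (162.221 - 82.1995) = 0.549849 MPa*m^0.5
sigma0 = sigma1 - k/sqrt(d1) = 110.2 - 0.549849*162.221 = 21.0027 MPa
sigma_y(d3) = 21.0027 + 0.549849 / sqrt(1.32e-04) = 68.86 MPa


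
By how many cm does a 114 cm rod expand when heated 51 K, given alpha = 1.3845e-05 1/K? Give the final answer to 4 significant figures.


dL = L0 * alpha * dT
dL = 114 * 1.3845e-05 * 51
dL = 0.08049 cm


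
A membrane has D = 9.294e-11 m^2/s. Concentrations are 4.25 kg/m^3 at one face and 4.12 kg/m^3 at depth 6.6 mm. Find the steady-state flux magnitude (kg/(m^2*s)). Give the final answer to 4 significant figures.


J = -D * (dC/dx) = D * (C1 - C2) / dx
J = 9.294e-11 * (4.25 - 4.12) / 6.6e-03
J = 1.831e-09 kg/(m^2*s)


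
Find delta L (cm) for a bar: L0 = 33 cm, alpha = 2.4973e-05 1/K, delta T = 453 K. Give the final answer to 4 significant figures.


dL = L0 * alpha * dT
dL = 33 * 2.4973e-05 * 453
dL = 0.3733 cm


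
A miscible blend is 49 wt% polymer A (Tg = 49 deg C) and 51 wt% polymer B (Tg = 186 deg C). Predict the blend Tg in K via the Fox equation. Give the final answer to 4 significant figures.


1/Tg = w1/Tg1 + w2/Tg2 (in Kelvin)
Tg1 = 322.15 K, Tg2 = 459.15 K
1/Tg = 0.49/322.15 + 0.51/459.15
Tg = 380 K


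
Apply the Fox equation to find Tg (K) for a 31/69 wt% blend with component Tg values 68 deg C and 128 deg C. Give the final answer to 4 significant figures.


1/Tg = w1/Tg1 + w2/Tg2 (in Kelvin)
Tg1 = 341.15 K, Tg2 = 401.15 K
1/Tg = 0.31/341.15 + 0.69/401.15
Tg = 380.4 K


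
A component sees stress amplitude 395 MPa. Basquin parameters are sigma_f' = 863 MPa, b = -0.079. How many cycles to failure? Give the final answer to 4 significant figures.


sigma_a = sigma_f' * (2*Nf)^b
2*Nf = (sigma_a / sigma_f')^(1/b)
2*Nf = (395 / 863)^(1/-0.079)
2*Nf = 19786.8
Nf = 9893 cycles


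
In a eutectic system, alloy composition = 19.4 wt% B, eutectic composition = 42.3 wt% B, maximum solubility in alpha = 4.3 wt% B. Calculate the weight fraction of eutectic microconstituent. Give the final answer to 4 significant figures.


f_primary = (C_e - C0) / (C_e - C_alpha_max)
f_primary = (42.3 - 19.4) / (42.3 - 4.3)
f_primary = 0.602632
f_eutectic = 1 - 0.602632 = 0.3974


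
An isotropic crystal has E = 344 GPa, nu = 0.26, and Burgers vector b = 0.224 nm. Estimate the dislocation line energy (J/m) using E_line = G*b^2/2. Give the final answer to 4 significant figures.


Step 1: G = E / (2*(1+nu))
G = 344 / (2*(1+0.26)) = 136.508 GPa = 1.36508e+11 Pa
Step 2: E_line = G*b^2/2
b = 0.224 nm = 2.24e-10 m
E_line = 0.5 * 1.36508e+11 * (2.24e-10)^2 = 3.425e-09 J/m


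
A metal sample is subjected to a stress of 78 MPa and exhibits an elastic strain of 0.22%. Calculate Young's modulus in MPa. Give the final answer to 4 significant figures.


E = sigma / epsilon
epsilon = 0.22% = 2.2e-03
E = 78 / 2.2e-03
E = 35450 MPa


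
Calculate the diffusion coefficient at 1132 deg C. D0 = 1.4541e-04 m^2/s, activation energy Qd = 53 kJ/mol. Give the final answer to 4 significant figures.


D = D0 * exp(-Qd / (R*T))
T = 1405.15 K
D = 1.4541e-04 * exp(-53e3 / (8.314 * 1405.15))
D = 1.557e-06 m^2/s


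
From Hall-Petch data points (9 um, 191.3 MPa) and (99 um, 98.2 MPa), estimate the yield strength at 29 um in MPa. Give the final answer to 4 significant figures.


sigma_y = sigma0 + k / sqrt(d)
1/sqrt(d1) = 1/sqrt(9e-06) = 333.333;  1/sqrt(d2) = 100.504
k = (sigma1 - sigma2) / (1/sqrt(d1) - 1/sqrt(d2)) = (191.3 - 98.2) / (333.333 - 100.504) = 0.399863 MPa*m^0.5
sigma0 = sigma1 - k/sqrt(d1) = 191.3 - 0.399863*333.333 = 58.0122 MPa
sigma_y(d3) = 58.0122 + 0.399863 / sqrt(2.9e-05) = 132.3 MPa


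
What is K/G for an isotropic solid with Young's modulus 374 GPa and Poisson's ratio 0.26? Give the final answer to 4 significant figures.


G = E / (2*(1+nu))
G = 374 / (2*(1+0.26)) = 148.413 GPa
K = E / (3*(1-2*nu))
K = 374 / (3*(1-2*0.26)) = 259.722 GPa
K/G = 259.722 / 148.413 = 1.75


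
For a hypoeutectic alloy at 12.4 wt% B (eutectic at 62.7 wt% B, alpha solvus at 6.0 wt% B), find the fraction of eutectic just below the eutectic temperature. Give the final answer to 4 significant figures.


f_primary = (C_e - C0) / (C_e - C_alpha_max)
f_primary = (62.7 - 12.4) / (62.7 - 6.0)
f_primary = 0.887125
f_eutectic = 1 - 0.887125 = 0.1129


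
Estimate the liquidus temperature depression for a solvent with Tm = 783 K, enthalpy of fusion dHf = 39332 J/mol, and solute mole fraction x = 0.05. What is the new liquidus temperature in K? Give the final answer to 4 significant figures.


dT = R*Tm^2*x / dHf
dT = 8.314 * 783^2 * 0.05 / 39332
dT = 6.47974 K
T_new = 783 - 6.47974 = 776.5 K


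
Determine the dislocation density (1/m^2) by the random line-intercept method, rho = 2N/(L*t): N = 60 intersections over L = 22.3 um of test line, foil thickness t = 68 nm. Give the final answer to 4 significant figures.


rho = 2N / (L * t)
L = 22.3 um = 2.23e-05 m, t = 68 nm = 6.8e-08 m
rho = 2 * 60 / (2.23e-05 * 6.8e-08)
rho = 7.913e+13 1/m^2


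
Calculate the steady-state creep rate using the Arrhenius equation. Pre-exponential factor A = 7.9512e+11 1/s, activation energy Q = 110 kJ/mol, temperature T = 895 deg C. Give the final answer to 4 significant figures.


rate = A * exp(-Q / (R*T))
T = 895 + 273.15 = 1168.15 K
rate = 7.9512e+11 * exp(-110e3 / (8.314 * 1168.15))
rate = 9.584e+06 1/s


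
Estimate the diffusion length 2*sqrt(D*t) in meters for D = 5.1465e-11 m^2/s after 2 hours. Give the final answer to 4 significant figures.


t = 2 hr = 7200 s
Diffusion length = 2*sqrt(D*t)
= 2*sqrt(5.1465e-11 * 7200)
= 1.217e-03 m


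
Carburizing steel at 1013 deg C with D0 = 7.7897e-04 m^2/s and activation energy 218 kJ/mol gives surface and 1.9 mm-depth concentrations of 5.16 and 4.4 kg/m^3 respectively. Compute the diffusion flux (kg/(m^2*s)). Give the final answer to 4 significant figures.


Step 1: D = D0 * exp(-Qd/(R*T))
T = 1013 + 273.15 = 1286.15 K
D = 7.7897e-04 * exp(-218e3 / (8.314 * 1286.15)) = 1.09025e-12 m^2/s
Step 2: J = D * (C1 - C2) / dx
J = 1.09025e-12 * (5.16 - 4.4) / 1.9e-03
J = 4.361e-10 kg/(m^2*s)


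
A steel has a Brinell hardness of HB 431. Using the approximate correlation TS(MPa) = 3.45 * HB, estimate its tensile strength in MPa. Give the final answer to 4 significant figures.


TS (MPa) = 3.45 * HB
TS = 3.45 * 431
TS = 1487 MPa


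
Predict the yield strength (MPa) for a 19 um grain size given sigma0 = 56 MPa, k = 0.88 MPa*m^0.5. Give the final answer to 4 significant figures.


sigma_y = sigma0 + k / sqrt(d)
d = 19 um = 1.9e-05 m
sigma_y = 56 + 0.88 / sqrt(1.9e-05)
sigma_y = 257.9 MPa


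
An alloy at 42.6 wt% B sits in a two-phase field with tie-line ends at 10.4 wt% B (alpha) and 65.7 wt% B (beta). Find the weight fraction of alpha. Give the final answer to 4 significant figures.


f_alpha = (C_beta - C0) / (C_beta - C_alpha)
f_alpha = (65.7 - 42.6) / (65.7 - 10.4)
f_alpha = 0.4177


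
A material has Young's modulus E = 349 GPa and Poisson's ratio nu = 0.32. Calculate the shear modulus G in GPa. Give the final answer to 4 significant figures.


G = E / (2*(1+nu))
G = 349 / (2*(1+0.32))
G = 132.2 GPa


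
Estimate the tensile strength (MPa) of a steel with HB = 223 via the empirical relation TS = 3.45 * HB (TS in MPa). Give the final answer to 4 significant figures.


TS (MPa) = 3.45 * HB
TS = 3.45 * 223
TS = 769.4 MPa


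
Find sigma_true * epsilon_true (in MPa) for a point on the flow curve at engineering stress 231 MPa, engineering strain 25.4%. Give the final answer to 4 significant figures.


sigma_true = sigma_eng * (1 + epsilon_eng)
sigma_true = 231 * (1 + 0.254) = 289.674 MPa
epsilon_true = ln(1 + epsilon_eng)
epsilon_true = ln(1 + 0.254) = 0.226338
sigma_true * epsilon_true = 289.674 * 0.226338 = 65.56 MPa


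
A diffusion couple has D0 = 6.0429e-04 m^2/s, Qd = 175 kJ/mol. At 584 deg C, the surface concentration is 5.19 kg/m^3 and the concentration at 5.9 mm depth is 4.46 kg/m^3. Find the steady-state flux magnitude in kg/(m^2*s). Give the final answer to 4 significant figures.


Step 1: D = D0 * exp(-Qd/(R*T))
T = 584 + 273.15 = 857.15 K
D = 6.0429e-04 * exp(-175e3 / (8.314 * 857.15)) = 1.3073e-14 m^2/s
Step 2: J = D * (C1 - C2) / dx
J = 1.3073e-14 * (5.19 - 4.46) / 5.9e-03
J = 1.618e-12 kg/(m^2*s)


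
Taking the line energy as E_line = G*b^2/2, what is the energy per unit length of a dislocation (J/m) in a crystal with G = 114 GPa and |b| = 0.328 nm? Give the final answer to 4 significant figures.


E = G*b^2/2
b = 0.328 nm = 3.28e-10 m
G = 114 GPa = 1.14e+11 Pa
E = 0.5 * 1.14e+11 * (3.28e-10)^2
E = 6.132e-09 J/m


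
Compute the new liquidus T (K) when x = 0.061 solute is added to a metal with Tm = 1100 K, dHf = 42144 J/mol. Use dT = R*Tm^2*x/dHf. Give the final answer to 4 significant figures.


dT = R*Tm^2*x / dHf
dT = 8.314 * 1100^2 * 0.061 / 42144
dT = 14.5609 K
T_new = 1100 - 14.5609 = 1085 K


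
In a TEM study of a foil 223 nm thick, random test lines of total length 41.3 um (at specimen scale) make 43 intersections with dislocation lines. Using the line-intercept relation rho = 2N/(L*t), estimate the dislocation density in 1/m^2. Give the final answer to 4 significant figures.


rho = 2N / (L * t)
L = 41.3 um = 4.13e-05 m, t = 223 nm = 2.23e-07 m
rho = 2 * 43 / (4.13e-05 * 2.23e-07)
rho = 9.338e+12 1/m^2


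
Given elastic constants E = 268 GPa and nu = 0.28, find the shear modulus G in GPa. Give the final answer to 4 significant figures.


G = E / (2*(1+nu))
G = 268 / (2*(1+0.28))
G = 104.7 GPa


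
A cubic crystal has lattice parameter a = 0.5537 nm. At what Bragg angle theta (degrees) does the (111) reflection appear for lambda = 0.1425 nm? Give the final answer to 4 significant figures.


d = a / sqrt(h^2+k^2+l^2)
d = 0.5537 / sqrt(3) = 0.319679 nm
lambda = 2*d*sin(theta)  =>  sin(theta) = lambda / (2*d)
sin(theta) = 0.1425 / (2 * 0.319679) = 0.22288
theta = 12.88 deg


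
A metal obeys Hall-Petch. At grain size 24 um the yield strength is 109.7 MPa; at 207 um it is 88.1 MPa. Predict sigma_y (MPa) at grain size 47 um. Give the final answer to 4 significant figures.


sigma_y = sigma0 + k / sqrt(d)
1/sqrt(d1) = 1/sqrt(2.4e-05) = 204.124;  1/sqrt(d2) = 69.5048
k = (sigma1 - sigma2) / (1/sqrt(d1) - 1/sqrt(d2)) = (109.7 - 88.1) / (204.124 - 69.5048) = 0.160452 MPa*m^0.5
sigma0 = sigma1 - k/sqrt(d1) = 109.7 - 0.160452*204.124 = 76.9478 MPa
sigma_y(d3) = 76.9478 + 0.160452 / sqrt(4.7e-05) = 100.4 MPa


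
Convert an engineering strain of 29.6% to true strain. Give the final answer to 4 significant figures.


epsilon_true = ln(1 + epsilon_eng)
epsilon_true = ln(1 + 0.296)
epsilon_true = 0.2593


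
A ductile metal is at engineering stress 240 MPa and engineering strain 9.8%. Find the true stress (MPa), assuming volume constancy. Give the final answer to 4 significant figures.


sigma_true = sigma_eng * (1 + epsilon_eng)
sigma_true = 240 * (1 + 0.098)
sigma_true = 263.5 MPa


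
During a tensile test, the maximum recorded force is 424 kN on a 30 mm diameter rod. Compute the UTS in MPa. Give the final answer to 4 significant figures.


A0 = pi*(d/2)^2 = pi*(30/2)^2 = 706.858 mm^2
UTS = F_max / A0 = 424*1000 / 706.858
UTS = 599.8 MPa


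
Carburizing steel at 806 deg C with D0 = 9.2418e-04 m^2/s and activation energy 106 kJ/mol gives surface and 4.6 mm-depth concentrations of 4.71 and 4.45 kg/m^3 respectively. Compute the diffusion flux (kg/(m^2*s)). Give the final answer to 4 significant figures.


Step 1: D = D0 * exp(-Qd/(R*T))
T = 806 + 273.15 = 1079.15 K
D = 9.2418e-04 * exp(-106e3 / (8.314 * 1079.15)) = 6.83597e-09 m^2/s
Step 2: J = D * (C1 - C2) / dx
J = 6.83597e-09 * (4.71 - 4.45) / 4.6e-03
J = 3.864e-07 kg/(m^2*s)


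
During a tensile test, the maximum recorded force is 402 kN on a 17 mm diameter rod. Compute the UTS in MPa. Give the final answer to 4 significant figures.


A0 = pi*(d/2)^2 = pi*(17/2)^2 = 226.98 mm^2
UTS = F_max / A0 = 402*1000 / 226.98
UTS = 1771 MPa


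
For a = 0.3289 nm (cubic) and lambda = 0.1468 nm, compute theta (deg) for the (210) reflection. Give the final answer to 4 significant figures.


d = a / sqrt(h^2+k^2+l^2)
d = 0.3289 / sqrt(5) = 0.147089 nm
lambda = 2*d*sin(theta)  =>  sin(theta) = lambda / (2*d)
sin(theta) = 0.1468 / (2 * 0.147089) = 0.499019
theta = 29.94 deg


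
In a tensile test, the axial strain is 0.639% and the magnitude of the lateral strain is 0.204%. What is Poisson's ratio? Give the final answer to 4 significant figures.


nu = -epsilon_lat / epsilon_axial
Lateral strain is contraction (negative), so using magnitudes:
nu = 0.204 / 0.639
nu = 0.3192


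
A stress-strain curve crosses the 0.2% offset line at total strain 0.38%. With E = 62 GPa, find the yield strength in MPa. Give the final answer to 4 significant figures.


Offset strain = 0.002
Elastic strain at yield = total_strain - offset = 3.8e-03 - 0.002 = 1.8e-03
sigma_y = E * elastic_strain = 62000 * 1.8e-03
sigma_y = 111.6 MPa


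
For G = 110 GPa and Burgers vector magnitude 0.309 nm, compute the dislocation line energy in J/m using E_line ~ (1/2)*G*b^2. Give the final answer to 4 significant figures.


E = G*b^2/2
b = 0.309 nm = 3.09e-10 m
G = 110 GPa = 1.1e+11 Pa
E = 0.5 * 1.1e+11 * (3.09e-10)^2
E = 5.251e-09 J/m


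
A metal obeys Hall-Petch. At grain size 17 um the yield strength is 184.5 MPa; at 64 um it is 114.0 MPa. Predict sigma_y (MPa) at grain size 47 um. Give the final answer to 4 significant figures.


sigma_y = sigma0 + k / sqrt(d)
1/sqrt(d1) = 1/sqrt(1.7e-05) = 242.536;  1/sqrt(d2) = 125
k = (sigma1 - sigma2) / (1/sqrt(d1) - 1/sqrt(d2)) = (184.5 - 114.0) / (242.536 - 125) = 0.599818 MPa*m^0.5
sigma0 = sigma1 - k/sqrt(d1) = 184.5 - 0.599818*242.536 = 39.0227 MPa
sigma_y(d3) = 39.0227 + 0.599818 / sqrt(4.7e-05) = 126.5 MPa


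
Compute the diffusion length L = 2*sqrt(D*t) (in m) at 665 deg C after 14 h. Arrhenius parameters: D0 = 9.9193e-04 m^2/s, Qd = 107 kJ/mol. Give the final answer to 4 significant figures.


Step 1: D = D0 * exp(-Qd/(R*T))
T = 938.15 K
D = 9.9193e-04 * exp(-107e3 / (8.314 * 938.15)) = 1.09316e-09 m^2/s
Step 2: L = 2*sqrt(D*t)
t = 14 h = 50400 s
L = 2*sqrt(1.09316e-09 * 50400) = 0.01485 m


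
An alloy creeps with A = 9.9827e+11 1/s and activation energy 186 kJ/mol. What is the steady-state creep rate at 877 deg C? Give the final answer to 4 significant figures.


rate = A * exp(-Q / (R*T))
T = 877 + 273.15 = 1150.15 K
rate = 9.9827e+11 * exp(-186e3 / (8.314 * 1150.15))
rate = 3562 1/s


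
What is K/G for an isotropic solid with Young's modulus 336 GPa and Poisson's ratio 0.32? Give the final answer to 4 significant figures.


G = E / (2*(1+nu))
G = 336 / (2*(1+0.32)) = 127.273 GPa
K = E / (3*(1-2*nu))
K = 336 / (3*(1-2*0.32)) = 311.111 GPa
K/G = 311.111 / 127.273 = 2.444


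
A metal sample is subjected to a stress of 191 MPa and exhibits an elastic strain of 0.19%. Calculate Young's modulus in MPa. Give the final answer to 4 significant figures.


E = sigma / epsilon
epsilon = 0.19% = 1.9e-03
E = 191 / 1.9e-03
E = 100500 MPa


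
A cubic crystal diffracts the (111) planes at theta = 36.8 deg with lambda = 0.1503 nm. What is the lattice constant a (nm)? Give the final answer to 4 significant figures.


d = lambda / (2*sin(theta))
d = 0.1503 / (2*sin(36.8 deg))
d = 0.125454 nm
a = d * sqrt(h^2+k^2+l^2) = 0.125454 * sqrt(3)
a = 0.2173 nm


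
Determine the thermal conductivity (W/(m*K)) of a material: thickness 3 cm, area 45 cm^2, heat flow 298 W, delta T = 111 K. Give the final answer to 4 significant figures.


k = Q*L / (A*dT)
L = 0.03 m, A = 4.5e-03 m^2
k = 298 * 0.03 / (4.5e-03 * 111)
k = 17.9 W/(m*K)


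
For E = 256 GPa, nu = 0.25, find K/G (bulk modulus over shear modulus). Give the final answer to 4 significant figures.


G = E / (2*(1+nu))
G = 256 / (2*(1+0.25)) = 102.4 GPa
K = E / (3*(1-2*nu))
K = 256 / (3*(1-2*0.25)) = 170.667 GPa
K/G = 170.667 / 102.4 = 1.667


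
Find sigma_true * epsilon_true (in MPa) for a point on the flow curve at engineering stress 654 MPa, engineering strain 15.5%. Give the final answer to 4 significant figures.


sigma_true = sigma_eng * (1 + epsilon_eng)
sigma_true = 654 * (1 + 0.155) = 755.37 MPa
epsilon_true = ln(1 + epsilon_eng)
epsilon_true = ln(1 + 0.155) = 0.1441
sigma_true * epsilon_true = 755.37 * 0.1441 = 108.8 MPa


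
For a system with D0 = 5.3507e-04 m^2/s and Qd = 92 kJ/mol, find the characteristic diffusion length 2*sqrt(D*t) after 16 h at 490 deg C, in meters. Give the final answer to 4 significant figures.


Step 1: D = D0 * exp(-Qd/(R*T))
T = 763.15 K
D = 5.3507e-04 * exp(-92e3 / (8.314 * 763.15)) = 2.69862e-10 m^2/s
Step 2: L = 2*sqrt(D*t)
t = 16 h = 57600 s
L = 2*sqrt(2.69862e-10 * 57600) = 7.885e-03 m


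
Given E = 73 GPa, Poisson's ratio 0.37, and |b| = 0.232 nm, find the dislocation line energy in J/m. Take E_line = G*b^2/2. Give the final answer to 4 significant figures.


Step 1: G = E / (2*(1+nu))
G = 73 / (2*(1+0.37)) = 26.6423 GPa = 2.66423e+10 Pa
Step 2: E_line = G*b^2/2
b = 0.232 nm = 2.32e-10 m
E_line = 0.5 * 2.66423e+10 * (2.32e-10)^2 = 7.17e-10 J/m


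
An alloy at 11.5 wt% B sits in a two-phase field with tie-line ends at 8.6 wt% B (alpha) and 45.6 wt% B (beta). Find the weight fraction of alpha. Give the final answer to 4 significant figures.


f_alpha = (C_beta - C0) / (C_beta - C_alpha)
f_alpha = (45.6 - 11.5) / (45.6 - 8.6)
f_alpha = 0.9216


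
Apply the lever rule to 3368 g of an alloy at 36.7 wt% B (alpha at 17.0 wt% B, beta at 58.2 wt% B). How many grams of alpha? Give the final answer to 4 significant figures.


f_alpha = (C_beta - C0) / (C_beta - C_alpha)
f_alpha = (58.2 - 36.7) / (58.2 - 17.0) = 0.521845
m_alpha = f_alpha * m_total = 0.521845 * 3368 = 1758 g


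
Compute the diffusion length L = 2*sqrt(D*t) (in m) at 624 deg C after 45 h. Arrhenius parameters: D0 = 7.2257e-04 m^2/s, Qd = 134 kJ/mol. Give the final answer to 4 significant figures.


Step 1: D = D0 * exp(-Qd/(R*T))
T = 897.15 K
D = 7.2257e-04 * exp(-134e3 / (8.314 * 897.15)) = 1.13955e-11 m^2/s
Step 2: L = 2*sqrt(D*t)
t = 45 h = 162000 s
L = 2*sqrt(1.13955e-11 * 162000) = 2.717e-03 m


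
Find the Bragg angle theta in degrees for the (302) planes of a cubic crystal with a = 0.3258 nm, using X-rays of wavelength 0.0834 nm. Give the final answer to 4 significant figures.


d = a / sqrt(h^2+k^2+l^2)
d = 0.3258 / sqrt(13) = 0.0903607 nm
lambda = 2*d*sin(theta)  =>  sin(theta) = lambda / (2*d)
sin(theta) = 0.0834 / (2 * 0.0903607) = 0.461484
theta = 27.48 deg


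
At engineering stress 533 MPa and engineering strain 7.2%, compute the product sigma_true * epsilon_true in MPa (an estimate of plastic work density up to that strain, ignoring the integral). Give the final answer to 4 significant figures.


sigma_true = sigma_eng * (1 + epsilon_eng)
sigma_true = 533 * (1 + 0.072) = 571.376 MPa
epsilon_true = ln(1 + epsilon_eng)
epsilon_true = ln(1 + 0.072) = 0.0695261
sigma_true * epsilon_true = 571.376 * 0.0695261 = 39.73 MPa


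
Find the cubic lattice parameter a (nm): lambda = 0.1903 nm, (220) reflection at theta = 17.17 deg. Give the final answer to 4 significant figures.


d = lambda / (2*sin(theta))
d = 0.1903 / (2*sin(17.17 deg))
d = 0.322315 nm
a = d * sqrt(h^2+k^2+l^2) = 0.322315 * sqrt(8)
a = 0.9116 nm


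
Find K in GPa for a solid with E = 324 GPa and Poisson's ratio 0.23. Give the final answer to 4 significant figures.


K = E / (3*(1-2*nu))
K = 324 / (3*(1-2*0.23))
K = 200 GPa


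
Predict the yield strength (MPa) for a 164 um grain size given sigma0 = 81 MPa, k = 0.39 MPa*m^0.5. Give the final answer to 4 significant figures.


sigma_y = sigma0 + k / sqrt(d)
d = 164 um = 1.64e-04 m
sigma_y = 81 + 0.39 / sqrt(1.64e-04)
sigma_y = 111.5 MPa


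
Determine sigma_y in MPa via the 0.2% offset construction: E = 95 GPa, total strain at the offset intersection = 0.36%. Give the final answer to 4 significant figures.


Offset strain = 0.002
Elastic strain at yield = total_strain - offset = 3.6e-03 - 0.002 = 1.6e-03
sigma_y = E * elastic_strain = 95000 * 1.6e-03
sigma_y = 152 MPa


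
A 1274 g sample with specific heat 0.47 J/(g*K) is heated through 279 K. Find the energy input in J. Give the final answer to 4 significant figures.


Q = m * cp * dT
Q = 1274 * 0.47 * 279
Q = 167100 J


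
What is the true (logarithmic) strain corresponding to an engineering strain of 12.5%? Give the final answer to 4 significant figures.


epsilon_true = ln(1 + epsilon_eng)
epsilon_true = ln(1 + 0.125)
epsilon_true = 0.1178


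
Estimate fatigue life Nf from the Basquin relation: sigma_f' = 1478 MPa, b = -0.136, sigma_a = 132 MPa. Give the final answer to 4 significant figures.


sigma_a = sigma_f' * (2*Nf)^b
2*Nf = (sigma_a / sigma_f')^(1/b)
2*Nf = (132 / 1478)^(1/-0.136)
2*Nf = 5.17576e+07
Nf = 2.588e+07 cycles


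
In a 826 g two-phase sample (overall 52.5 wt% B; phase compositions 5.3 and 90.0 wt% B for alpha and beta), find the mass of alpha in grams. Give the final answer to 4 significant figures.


f_alpha = (C_beta - C0) / (C_beta - C_alpha)
f_alpha = (90.0 - 52.5) / (90.0 - 5.3) = 0.442739
m_alpha = f_alpha * m_total = 0.442739 * 826 = 365.7 g


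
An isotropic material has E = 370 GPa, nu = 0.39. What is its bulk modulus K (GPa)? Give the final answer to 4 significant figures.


K = E / (3*(1-2*nu))
K = 370 / (3*(1-2*0.39))
K = 560.6 GPa


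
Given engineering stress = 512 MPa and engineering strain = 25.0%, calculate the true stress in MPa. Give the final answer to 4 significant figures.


sigma_true = sigma_eng * (1 + epsilon_eng)
sigma_true = 512 * (1 + 0.25)
sigma_true = 640 MPa


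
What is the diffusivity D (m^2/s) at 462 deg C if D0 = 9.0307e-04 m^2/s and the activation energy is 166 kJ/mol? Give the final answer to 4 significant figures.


D = D0 * exp(-Qd / (R*T))
T = 735.15 K
D = 9.0307e-04 * exp(-166e3 / (8.314 * 735.15))
D = 1.447e-15 m^2/s


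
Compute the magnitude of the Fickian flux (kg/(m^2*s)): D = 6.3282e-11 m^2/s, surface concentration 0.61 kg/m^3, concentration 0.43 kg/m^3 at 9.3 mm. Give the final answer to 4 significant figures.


J = -D * (dC/dx) = D * (C1 - C2) / dx
J = 6.3282e-11 * (0.61 - 0.43) / 9.3e-03
J = 1.225e-09 kg/(m^2*s)


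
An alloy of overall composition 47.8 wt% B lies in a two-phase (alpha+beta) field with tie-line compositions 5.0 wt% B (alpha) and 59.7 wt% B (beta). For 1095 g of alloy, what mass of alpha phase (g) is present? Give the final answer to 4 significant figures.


f_alpha = (C_beta - C0) / (C_beta - C_alpha)
f_alpha = (59.7 - 47.8) / (59.7 - 5.0) = 0.21755
m_alpha = f_alpha * m_total = 0.21755 * 1095 = 238.2 g


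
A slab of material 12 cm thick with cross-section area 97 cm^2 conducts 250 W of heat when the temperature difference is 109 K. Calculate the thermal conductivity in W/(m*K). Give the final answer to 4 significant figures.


k = Q*L / (A*dT)
L = 0.12 m, A = 9.7e-03 m^2
k = 250 * 0.12 / (9.7e-03 * 109)
k = 28.37 W/(m*K)


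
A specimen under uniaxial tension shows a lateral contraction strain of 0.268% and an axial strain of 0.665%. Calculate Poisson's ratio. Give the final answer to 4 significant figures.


nu = -epsilon_lat / epsilon_axial
Lateral strain is contraction (negative), so using magnitudes:
nu = 0.268 / 0.665
nu = 0.403


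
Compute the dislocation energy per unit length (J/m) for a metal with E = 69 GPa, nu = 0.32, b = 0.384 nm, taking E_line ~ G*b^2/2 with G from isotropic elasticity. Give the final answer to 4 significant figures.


Step 1: G = E / (2*(1+nu))
G = 69 / (2*(1+0.32)) = 26.1364 GPa = 2.61364e+10 Pa
Step 2: E_line = G*b^2/2
b = 0.384 nm = 3.84e-10 m
E_line = 0.5 * 2.61364e+10 * (3.84e-10)^2 = 1.927e-09 J/m


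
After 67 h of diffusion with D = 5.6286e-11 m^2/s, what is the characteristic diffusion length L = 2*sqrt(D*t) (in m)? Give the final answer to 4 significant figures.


t = 67 hr = 241200 s
Diffusion length = 2*sqrt(D*t)
= 2*sqrt(5.6286e-11 * 241200)
= 7.369e-03 m


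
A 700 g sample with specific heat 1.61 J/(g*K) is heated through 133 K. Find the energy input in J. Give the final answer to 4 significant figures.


Q = m * cp * dT
Q = 700 * 1.61 * 133
Q = 149900 J


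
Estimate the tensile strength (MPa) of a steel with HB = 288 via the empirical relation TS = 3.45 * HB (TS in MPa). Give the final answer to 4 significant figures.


TS (MPa) = 3.45 * HB
TS = 3.45 * 288
TS = 993.6 MPa


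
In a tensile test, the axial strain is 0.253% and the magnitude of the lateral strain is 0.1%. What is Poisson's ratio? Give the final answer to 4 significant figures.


nu = -epsilon_lat / epsilon_axial
Lateral strain is contraction (negative), so using magnitudes:
nu = 0.1 / 0.253
nu = 0.3953


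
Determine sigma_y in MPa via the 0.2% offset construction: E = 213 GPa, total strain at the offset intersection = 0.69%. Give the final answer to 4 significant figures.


Offset strain = 0.002
Elastic strain at yield = total_strain - offset = 6.9e-03 - 0.002 = 4.9e-03
sigma_y = E * elastic_strain = 213000 * 4.9e-03
sigma_y = 1044 MPa


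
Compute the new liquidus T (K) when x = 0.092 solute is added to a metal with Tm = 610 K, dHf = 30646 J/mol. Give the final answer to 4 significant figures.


dT = R*Tm^2*x / dHf
dT = 8.314 * 610^2 * 0.092 / 30646
dT = 9.28718 K
T_new = 610 - 9.28718 = 600.7 K


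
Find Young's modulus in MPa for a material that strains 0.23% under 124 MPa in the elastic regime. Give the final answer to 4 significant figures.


E = sigma / epsilon
epsilon = 0.23% = 2.3e-03
E = 124 / 2.3e-03
E = 53910 MPa


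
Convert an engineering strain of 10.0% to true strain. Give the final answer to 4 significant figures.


epsilon_true = ln(1 + epsilon_eng)
epsilon_true = ln(1 + 0.1)
epsilon_true = 0.09531


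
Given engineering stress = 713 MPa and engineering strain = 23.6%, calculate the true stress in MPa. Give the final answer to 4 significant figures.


sigma_true = sigma_eng * (1 + epsilon_eng)
sigma_true = 713 * (1 + 0.236)
sigma_true = 881.3 MPa


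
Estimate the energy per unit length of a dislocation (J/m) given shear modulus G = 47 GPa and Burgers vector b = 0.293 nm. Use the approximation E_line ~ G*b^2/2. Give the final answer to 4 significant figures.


E = G*b^2/2
b = 0.293 nm = 2.93e-10 m
G = 47 GPa = 4.7e+10 Pa
E = 0.5 * 4.7e+10 * (2.93e-10)^2
E = 2.017e-09 J/m


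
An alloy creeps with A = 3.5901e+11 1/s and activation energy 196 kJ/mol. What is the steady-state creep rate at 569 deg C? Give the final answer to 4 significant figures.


rate = A * exp(-Q / (R*T))
T = 569 + 273.15 = 842.15 K
rate = 3.5901e+11 * exp(-196e3 / (8.314 * 842.15))
rate = 0.2499 1/s


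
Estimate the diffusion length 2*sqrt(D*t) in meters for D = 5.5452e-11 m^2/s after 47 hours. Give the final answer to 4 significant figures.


t = 47 hr = 169200 s
Diffusion length = 2*sqrt(D*t)
= 2*sqrt(5.5452e-11 * 169200)
= 6.126e-03 m


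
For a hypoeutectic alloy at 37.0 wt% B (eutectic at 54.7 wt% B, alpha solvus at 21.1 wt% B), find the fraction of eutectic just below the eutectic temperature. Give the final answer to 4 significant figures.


f_primary = (C_e - C0) / (C_e - C_alpha_max)
f_primary = (54.7 - 37.0) / (54.7 - 21.1)
f_primary = 0.526786
f_eutectic = 1 - 0.526786 = 0.4732


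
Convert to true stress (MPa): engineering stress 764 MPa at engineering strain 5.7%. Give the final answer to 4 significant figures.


sigma_true = sigma_eng * (1 + epsilon_eng)
sigma_true = 764 * (1 + 0.057)
sigma_true = 807.5 MPa


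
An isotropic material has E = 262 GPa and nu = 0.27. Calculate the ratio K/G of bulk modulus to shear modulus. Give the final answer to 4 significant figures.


G = E / (2*(1+nu))
G = 262 / (2*(1+0.27)) = 103.15 GPa
K = E / (3*(1-2*nu))
K = 262 / (3*(1-2*0.27)) = 189.855 GPa
K/G = 189.855 / 103.15 = 1.841


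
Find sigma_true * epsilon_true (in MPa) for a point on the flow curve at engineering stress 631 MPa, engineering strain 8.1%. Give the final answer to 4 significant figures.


sigma_true = sigma_eng * (1 + epsilon_eng)
sigma_true = 631 * (1 + 0.081) = 682.111 MPa
epsilon_true = ln(1 + epsilon_eng)
epsilon_true = ln(1 + 0.081) = 0.0778865
sigma_true * epsilon_true = 682.111 * 0.0778865 = 53.13 MPa


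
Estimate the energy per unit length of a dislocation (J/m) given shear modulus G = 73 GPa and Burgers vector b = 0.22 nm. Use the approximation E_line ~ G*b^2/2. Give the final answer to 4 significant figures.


E = G*b^2/2
b = 0.22 nm = 2.2e-10 m
G = 73 GPa = 7.3e+10 Pa
E = 0.5 * 7.3e+10 * (2.2e-10)^2
E = 1.767e-09 J/m


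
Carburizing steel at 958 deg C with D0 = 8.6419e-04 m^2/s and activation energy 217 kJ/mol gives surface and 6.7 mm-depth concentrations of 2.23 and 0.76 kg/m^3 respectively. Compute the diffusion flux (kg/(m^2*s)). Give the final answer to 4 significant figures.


Step 1: D = D0 * exp(-Qd/(R*T))
T = 958 + 273.15 = 1231.15 K
D = 8.6419e-04 * exp(-217e3 / (8.314 * 1231.15)) = 5.3642e-13 m^2/s
Step 2: J = D * (C1 - C2) / dx
J = 5.3642e-13 * (2.23 - 0.76) / 6.7e-03
J = 1.177e-10 kg/(m^2*s)


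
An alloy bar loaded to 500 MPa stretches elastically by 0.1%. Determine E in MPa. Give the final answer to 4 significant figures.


E = sigma / epsilon
epsilon = 0.1% = 1e-03
E = 500 / 1e-03
E = 500000 MPa


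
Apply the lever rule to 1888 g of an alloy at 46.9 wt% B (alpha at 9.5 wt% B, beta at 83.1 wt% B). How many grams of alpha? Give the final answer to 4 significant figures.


f_alpha = (C_beta - C0) / (C_beta - C_alpha)
f_alpha = (83.1 - 46.9) / (83.1 - 9.5) = 0.491848
m_alpha = f_alpha * m_total = 0.491848 * 1888 = 928.6 g


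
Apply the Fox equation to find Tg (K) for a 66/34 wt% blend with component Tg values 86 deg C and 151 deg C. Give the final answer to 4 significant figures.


1/Tg = w1/Tg1 + w2/Tg2 (in Kelvin)
Tg1 = 359.15 K, Tg2 = 424.15 K
1/Tg = 0.66/359.15 + 0.34/424.15
Tg = 378.9 K


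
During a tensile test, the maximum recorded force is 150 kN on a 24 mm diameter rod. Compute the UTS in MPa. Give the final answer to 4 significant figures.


A0 = pi*(d/2)^2 = pi*(24/2)^2 = 452.389 mm^2
UTS = F_max / A0 = 150*1000 / 452.389
UTS = 331.6 MPa


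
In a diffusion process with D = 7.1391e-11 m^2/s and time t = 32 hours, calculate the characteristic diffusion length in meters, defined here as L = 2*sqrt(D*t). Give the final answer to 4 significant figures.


t = 32 hr = 115200 s
Diffusion length = 2*sqrt(D*t)
= 2*sqrt(7.1391e-11 * 115200)
= 5.736e-03 m


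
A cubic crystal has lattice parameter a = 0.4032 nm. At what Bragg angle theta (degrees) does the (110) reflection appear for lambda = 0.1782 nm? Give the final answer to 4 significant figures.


d = a / sqrt(h^2+k^2+l^2)
d = 0.4032 / sqrt(2) = 0.285105 nm
lambda = 2*d*sin(theta)  =>  sin(theta) = lambda / (2*d)
sin(theta) = 0.1782 / (2 * 0.285105) = 0.312516
theta = 18.21 deg


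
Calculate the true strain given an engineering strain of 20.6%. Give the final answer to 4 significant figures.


epsilon_true = ln(1 + epsilon_eng)
epsilon_true = ln(1 + 0.206)
epsilon_true = 0.1873


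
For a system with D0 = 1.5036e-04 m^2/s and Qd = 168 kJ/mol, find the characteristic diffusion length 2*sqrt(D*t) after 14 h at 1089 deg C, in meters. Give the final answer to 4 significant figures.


Step 1: D = D0 * exp(-Qd/(R*T))
T = 1362.15 K
D = 1.5036e-04 * exp(-168e3 / (8.314 * 1362.15)) = 5.42713e-11 m^2/s
Step 2: L = 2*sqrt(D*t)
t = 14 h = 50400 s
L = 2*sqrt(5.42713e-11 * 50400) = 3.308e-03 m


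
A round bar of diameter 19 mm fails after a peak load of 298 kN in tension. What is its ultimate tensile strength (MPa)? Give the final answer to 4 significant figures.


A0 = pi*(d/2)^2 = pi*(19/2)^2 = 283.529 mm^2
UTS = F_max / A0 = 298*1000 / 283.529
UTS = 1051 MPa


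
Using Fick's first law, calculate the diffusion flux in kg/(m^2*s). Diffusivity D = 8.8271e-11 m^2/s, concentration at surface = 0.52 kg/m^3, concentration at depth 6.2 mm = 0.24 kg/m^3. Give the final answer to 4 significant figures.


J = -D * (dC/dx) = D * (C1 - C2) / dx
J = 8.8271e-11 * (0.52 - 0.24) / 6.2e-03
J = 3.986e-09 kg/(m^2*s)


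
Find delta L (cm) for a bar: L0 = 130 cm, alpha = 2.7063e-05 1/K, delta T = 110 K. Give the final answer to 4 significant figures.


dL = L0 * alpha * dT
dL = 130 * 2.7063e-05 * 110
dL = 0.387 cm


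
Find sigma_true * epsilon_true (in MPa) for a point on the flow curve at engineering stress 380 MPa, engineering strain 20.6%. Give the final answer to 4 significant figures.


sigma_true = sigma_eng * (1 + epsilon_eng)
sigma_true = 380 * (1 + 0.206) = 458.28 MPa
epsilon_true = ln(1 + epsilon_eng)
epsilon_true = ln(1 + 0.206) = 0.187309
sigma_true * epsilon_true = 458.28 * 0.187309 = 85.84 MPa


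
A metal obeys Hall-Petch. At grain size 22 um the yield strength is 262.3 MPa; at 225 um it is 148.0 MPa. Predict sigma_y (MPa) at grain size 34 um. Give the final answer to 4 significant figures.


sigma_y = sigma0 + k / sqrt(d)
1/sqrt(d1) = 1/sqrt(2.2e-05) = 213.201;  1/sqrt(d2) = 66.6667
k = (sigma1 - sigma2) / (1/sqrt(d1) - 1/sqrt(d2)) = (262.3 - 148.0) / (213.201 - 66.6667) = 0.780023 MPa*m^0.5
sigma0 = sigma1 - k/sqrt(d1) = 262.3 - 0.780023*213.201 = 95.9984 MPa
sigma_y(d3) = 95.9984 + 0.780023 / sqrt(3.4e-05) = 229.8 MPa


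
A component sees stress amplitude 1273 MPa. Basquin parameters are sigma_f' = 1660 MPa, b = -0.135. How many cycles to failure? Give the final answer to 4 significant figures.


sigma_a = sigma_f' * (2*Nf)^b
2*Nf = (sigma_a / sigma_f')^(1/b)
2*Nf = (1273 / 1660)^(1/-0.135)
2*Nf = 7.14371
Nf = 3.572 cycles


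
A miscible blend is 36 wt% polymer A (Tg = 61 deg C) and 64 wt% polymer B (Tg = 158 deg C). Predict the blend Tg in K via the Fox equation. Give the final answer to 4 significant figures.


1/Tg = w1/Tg1 + w2/Tg2 (in Kelvin)
Tg1 = 334.15 K, Tg2 = 431.15 K
1/Tg = 0.36/334.15 + 0.64/431.15
Tg = 390.4 K


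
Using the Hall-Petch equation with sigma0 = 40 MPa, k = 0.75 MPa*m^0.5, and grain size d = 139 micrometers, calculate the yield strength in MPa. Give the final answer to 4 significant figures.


sigma_y = sigma0 + k / sqrt(d)
d = 139 um = 1.39e-04 m
sigma_y = 40 + 0.75 / sqrt(1.39e-04)
sigma_y = 103.6 MPa


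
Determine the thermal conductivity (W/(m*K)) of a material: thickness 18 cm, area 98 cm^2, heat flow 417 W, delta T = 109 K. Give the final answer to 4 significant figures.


k = Q*L / (A*dT)
L = 0.18 m, A = 9.8e-03 m^2
k = 417 * 0.18 / (9.8e-03 * 109)
k = 70.27 W/(m*K)


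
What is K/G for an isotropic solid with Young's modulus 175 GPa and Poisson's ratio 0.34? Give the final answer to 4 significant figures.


G = E / (2*(1+nu))
G = 175 / (2*(1+0.34)) = 65.2985 GPa
K = E / (3*(1-2*nu))
K = 175 / (3*(1-2*0.34)) = 182.292 GPa
K/G = 182.292 / 65.2985 = 2.792


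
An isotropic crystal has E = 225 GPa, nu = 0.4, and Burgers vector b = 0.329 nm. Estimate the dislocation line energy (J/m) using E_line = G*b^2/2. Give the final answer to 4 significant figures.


Step 1: G = E / (2*(1+nu))
G = 225 / (2*(1+0.4)) = 80.3571 GPa = 8.03571e+10 Pa
Step 2: E_line = G*b^2/2
b = 0.329 nm = 3.29e-10 m
E_line = 0.5 * 8.03571e+10 * (3.29e-10)^2 = 4.349e-09 J/m


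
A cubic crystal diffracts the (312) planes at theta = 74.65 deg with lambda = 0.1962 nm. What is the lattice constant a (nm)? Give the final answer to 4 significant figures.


d = lambda / (2*sin(theta))
d = 0.1962 / (2*sin(74.65 deg))
d = 0.101729 nm
a = d * sqrt(h^2+k^2+l^2) = 0.101729 * sqrt(14)
a = 0.3806 nm


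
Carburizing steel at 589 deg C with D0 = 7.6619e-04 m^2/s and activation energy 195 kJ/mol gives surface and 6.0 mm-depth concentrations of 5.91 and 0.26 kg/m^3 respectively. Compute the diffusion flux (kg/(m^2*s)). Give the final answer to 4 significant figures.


Step 1: D = D0 * exp(-Qd/(R*T))
T = 589 + 273.15 = 862.15 K
D = 7.6619e-04 * exp(-195e3 / (8.314 * 862.15)) = 1.17367e-15 m^2/s
Step 2: J = D * (C1 - C2) / dx
J = 1.17367e-15 * (5.91 - 0.26) / 6e-03
J = 1.105e-12 kg/(m^2*s)


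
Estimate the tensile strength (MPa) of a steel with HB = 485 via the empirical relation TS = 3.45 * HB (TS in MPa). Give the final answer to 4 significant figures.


TS (MPa) = 3.45 * HB
TS = 3.45 * 485
TS = 1673 MPa


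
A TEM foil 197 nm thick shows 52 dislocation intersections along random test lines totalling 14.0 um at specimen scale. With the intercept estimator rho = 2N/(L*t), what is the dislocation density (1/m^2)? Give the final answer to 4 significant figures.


rho = 2N / (L * t)
L = 14.0 um = 1.4e-05 m, t = 197 nm = 1.97e-07 m
rho = 2 * 52 / (1.4e-05 * 1.97e-07)
rho = 3.771e+13 1/m^2


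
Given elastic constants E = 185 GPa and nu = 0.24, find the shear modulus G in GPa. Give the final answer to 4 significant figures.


G = E / (2*(1+nu))
G = 185 / (2*(1+0.24))
G = 74.6 GPa


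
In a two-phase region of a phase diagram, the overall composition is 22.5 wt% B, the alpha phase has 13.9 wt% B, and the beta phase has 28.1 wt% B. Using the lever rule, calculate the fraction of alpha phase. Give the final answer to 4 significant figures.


f_alpha = (C_beta - C0) / (C_beta - C_alpha)
f_alpha = (28.1 - 22.5) / (28.1 - 13.9)
f_alpha = 0.3944


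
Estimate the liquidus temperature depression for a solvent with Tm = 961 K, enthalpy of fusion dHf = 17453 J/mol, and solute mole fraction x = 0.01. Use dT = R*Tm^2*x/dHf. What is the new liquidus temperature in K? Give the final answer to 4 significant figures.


dT = R*Tm^2*x / dHf
dT = 8.314 * 961^2 * 0.01 / 17453
dT = 4.39933 K
T_new = 961 - 4.39933 = 956.6 K


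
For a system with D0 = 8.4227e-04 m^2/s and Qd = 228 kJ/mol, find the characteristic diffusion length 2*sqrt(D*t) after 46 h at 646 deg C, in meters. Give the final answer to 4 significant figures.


Step 1: D = D0 * exp(-Qd/(R*T))
T = 919.15 K
D = 8.4227e-04 * exp(-228e3 / (8.314 * 919.15)) = 9.28765e-17 m^2/s
Step 2: L = 2*sqrt(D*t)
t = 46 h = 165600 s
L = 2*sqrt(9.28765e-17 * 165600) = 7.844e-06 m


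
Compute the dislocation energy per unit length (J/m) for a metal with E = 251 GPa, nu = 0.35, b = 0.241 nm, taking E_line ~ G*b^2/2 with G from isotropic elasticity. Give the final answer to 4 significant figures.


Step 1: G = E / (2*(1+nu))
G = 251 / (2*(1+0.35)) = 92.963 GPa = 9.2963e+10 Pa
Step 2: E_line = G*b^2/2
b = 0.241 nm = 2.41e-10 m
E_line = 0.5 * 9.2963e+10 * (2.41e-10)^2 = 2.7e-09 J/m


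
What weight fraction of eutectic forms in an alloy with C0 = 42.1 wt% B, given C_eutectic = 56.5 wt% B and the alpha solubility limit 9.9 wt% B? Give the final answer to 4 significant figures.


f_primary = (C_e - C0) / (C_e - C_alpha_max)
f_primary = (56.5 - 42.1) / (56.5 - 9.9)
f_primary = 0.309013
f_eutectic = 1 - 0.309013 = 0.691


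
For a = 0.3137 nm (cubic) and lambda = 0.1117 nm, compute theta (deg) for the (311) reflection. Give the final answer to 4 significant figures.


d = a / sqrt(h^2+k^2+l^2)
d = 0.3137 / sqrt(11) = 0.0945841 nm
lambda = 2*d*sin(theta)  =>  sin(theta) = lambda / (2*d)
sin(theta) = 0.1117 / (2 * 0.0945841) = 0.59048
theta = 36.19 deg


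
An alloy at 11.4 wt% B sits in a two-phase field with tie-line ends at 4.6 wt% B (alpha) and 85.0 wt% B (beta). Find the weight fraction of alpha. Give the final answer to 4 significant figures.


f_alpha = (C_beta - C0) / (C_beta - C_alpha)
f_alpha = (85.0 - 11.4) / (85.0 - 4.6)
f_alpha = 0.9154


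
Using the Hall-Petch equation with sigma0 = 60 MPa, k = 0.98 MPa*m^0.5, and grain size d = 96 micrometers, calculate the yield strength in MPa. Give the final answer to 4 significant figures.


sigma_y = sigma0 + k / sqrt(d)
d = 96 um = 9.6e-05 m
sigma_y = 60 + 0.98 / sqrt(9.6e-05)
sigma_y = 160 MPa
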